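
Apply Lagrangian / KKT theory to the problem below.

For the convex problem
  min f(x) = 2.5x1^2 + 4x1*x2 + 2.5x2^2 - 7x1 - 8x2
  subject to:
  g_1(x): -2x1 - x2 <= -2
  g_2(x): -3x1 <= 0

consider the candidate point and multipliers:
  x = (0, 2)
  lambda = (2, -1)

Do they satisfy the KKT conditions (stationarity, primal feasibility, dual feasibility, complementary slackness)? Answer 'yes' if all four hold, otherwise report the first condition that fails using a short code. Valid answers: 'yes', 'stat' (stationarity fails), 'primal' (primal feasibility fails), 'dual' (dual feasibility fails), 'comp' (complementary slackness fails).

Gradient of f: grad f(x) = Q x + c = (1, 2)
Constraint values g_i(x) = a_i^T x - b_i:
  g_1((0, 2)) = 0
  g_2((0, 2)) = 0
Stationarity residual: grad f(x) + sum_i lambda_i a_i = (0, 0)
  -> stationarity OK
Primal feasibility (all g_i <= 0): OK
Dual feasibility (all lambda_i >= 0): FAILS
Complementary slackness (lambda_i * g_i(x) = 0 for all i): OK

Verdict: the first failing condition is dual_feasibility -> dual.

dual


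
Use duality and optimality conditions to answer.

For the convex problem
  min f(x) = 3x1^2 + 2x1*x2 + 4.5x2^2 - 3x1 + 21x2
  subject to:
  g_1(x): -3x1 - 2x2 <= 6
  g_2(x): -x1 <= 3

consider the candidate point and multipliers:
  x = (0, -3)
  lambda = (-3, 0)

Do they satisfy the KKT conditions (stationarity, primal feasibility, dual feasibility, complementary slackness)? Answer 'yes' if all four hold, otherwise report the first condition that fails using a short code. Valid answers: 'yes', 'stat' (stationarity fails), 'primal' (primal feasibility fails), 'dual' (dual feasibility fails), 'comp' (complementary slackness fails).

Gradient of f: grad f(x) = Q x + c = (-9, -6)
Constraint values g_i(x) = a_i^T x - b_i:
  g_1((0, -3)) = 0
  g_2((0, -3)) = -3
Stationarity residual: grad f(x) + sum_i lambda_i a_i = (0, 0)
  -> stationarity OK
Primal feasibility (all g_i <= 0): OK
Dual feasibility (all lambda_i >= 0): FAILS
Complementary slackness (lambda_i * g_i(x) = 0 for all i): OK

Verdict: the first failing condition is dual_feasibility -> dual.

dual


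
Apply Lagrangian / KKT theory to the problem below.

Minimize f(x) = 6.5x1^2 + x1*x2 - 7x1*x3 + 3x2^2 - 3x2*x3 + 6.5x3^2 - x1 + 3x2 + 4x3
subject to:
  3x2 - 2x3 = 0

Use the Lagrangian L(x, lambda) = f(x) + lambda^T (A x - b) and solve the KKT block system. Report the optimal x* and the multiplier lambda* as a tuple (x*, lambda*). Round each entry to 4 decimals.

Form the Lagrangian:
  L(x, lambda) = (1/2) x^T Q x + c^T x + lambda^T (A x - b)
Stationarity (grad_x L = 0): Q x + c + A^T lambda = 0.
Primal feasibility: A x = b.

This gives the KKT block system:
  [ Q   A^T ] [ x     ]   [-c ]
  [ A    0  ] [ lambda ] = [ b ]

Solving the linear system:
  x*      = (-0.2361, -0.4283, -0.6424)
  lambda* = (-0.7072)
  f(x*)   = -1.8093

x* = (-0.2361, -0.4283, -0.6424), lambda* = (-0.7072)


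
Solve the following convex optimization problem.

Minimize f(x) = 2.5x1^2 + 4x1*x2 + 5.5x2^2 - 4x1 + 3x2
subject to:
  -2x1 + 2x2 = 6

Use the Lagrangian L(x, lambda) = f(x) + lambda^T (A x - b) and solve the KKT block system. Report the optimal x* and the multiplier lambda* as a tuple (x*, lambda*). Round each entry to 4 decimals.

Form the Lagrangian:
  L(x, lambda) = (1/2) x^T Q x + c^T x + lambda^T (A x - b)
Stationarity (grad_x L = 0): Q x + c + A^T lambda = 0.
Primal feasibility: A x = b.

This gives the KKT block system:
  [ Q   A^T ] [ x     ]   [-c ]
  [ A    0  ] [ lambda ] = [ b ]

Solving the linear system:
  x*      = (-1.8333, 1.1667)
  lambda* = (-4.25)
  f(x*)   = 18.1667

x* = (-1.8333, 1.1667), lambda* = (-4.25)


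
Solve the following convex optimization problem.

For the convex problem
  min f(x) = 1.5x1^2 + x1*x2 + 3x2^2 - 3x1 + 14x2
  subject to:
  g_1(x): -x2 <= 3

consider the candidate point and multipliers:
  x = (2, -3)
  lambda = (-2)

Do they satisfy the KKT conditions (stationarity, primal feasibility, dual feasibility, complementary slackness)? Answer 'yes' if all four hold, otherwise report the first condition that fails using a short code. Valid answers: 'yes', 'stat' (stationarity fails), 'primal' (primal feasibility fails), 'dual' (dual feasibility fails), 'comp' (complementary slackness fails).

Gradient of f: grad f(x) = Q x + c = (0, -2)
Constraint values g_i(x) = a_i^T x - b_i:
  g_1((2, -3)) = 0
Stationarity residual: grad f(x) + sum_i lambda_i a_i = (0, 0)
  -> stationarity OK
Primal feasibility (all g_i <= 0): OK
Dual feasibility (all lambda_i >= 0): FAILS
Complementary slackness (lambda_i * g_i(x) = 0 for all i): OK

Verdict: the first failing condition is dual_feasibility -> dual.

dual


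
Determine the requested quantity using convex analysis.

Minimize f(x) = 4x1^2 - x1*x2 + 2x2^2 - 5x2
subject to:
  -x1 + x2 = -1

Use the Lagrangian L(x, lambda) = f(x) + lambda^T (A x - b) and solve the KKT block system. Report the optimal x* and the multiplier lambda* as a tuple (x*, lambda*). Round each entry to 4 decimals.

Form the Lagrangian:
  L(x, lambda) = (1/2) x^T Q x + c^T x + lambda^T (A x - b)
Stationarity (grad_x L = 0): Q x + c + A^T lambda = 0.
Primal feasibility: A x = b.

This gives the KKT block system:
  [ Q   A^T ] [ x     ]   [-c ]
  [ A    0  ] [ lambda ] = [ b ]

Solving the linear system:
  x*      = (0.8, -0.2)
  lambda* = (6.6)
  f(x*)   = 3.8

x* = (0.8, -0.2), lambda* = (6.6)


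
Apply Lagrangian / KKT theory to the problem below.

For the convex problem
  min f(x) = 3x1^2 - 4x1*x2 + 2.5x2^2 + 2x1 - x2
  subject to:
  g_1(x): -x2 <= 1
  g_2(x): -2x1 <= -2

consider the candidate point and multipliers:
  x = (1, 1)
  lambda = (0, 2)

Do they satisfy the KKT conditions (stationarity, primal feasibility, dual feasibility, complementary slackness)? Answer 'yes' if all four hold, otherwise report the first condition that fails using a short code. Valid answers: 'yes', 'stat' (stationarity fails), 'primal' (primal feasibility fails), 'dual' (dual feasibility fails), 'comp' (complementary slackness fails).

Gradient of f: grad f(x) = Q x + c = (4, 0)
Constraint values g_i(x) = a_i^T x - b_i:
  g_1((1, 1)) = -2
  g_2((1, 1)) = 0
Stationarity residual: grad f(x) + sum_i lambda_i a_i = (0, 0)
  -> stationarity OK
Primal feasibility (all g_i <= 0): OK
Dual feasibility (all lambda_i >= 0): OK
Complementary slackness (lambda_i * g_i(x) = 0 for all i): OK

Verdict: yes, KKT holds.

yes


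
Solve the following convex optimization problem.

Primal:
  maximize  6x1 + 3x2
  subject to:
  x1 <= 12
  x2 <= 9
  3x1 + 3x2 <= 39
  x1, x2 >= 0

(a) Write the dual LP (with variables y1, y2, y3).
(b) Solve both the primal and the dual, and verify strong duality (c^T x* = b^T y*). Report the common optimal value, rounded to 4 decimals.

The standard primal-dual pair for 'max c^T x s.t. A x <= b, x >= 0' is:
  Dual:  min b^T y  s.t.  A^T y >= c,  y >= 0.

So the dual LP is:
  minimize  12y1 + 9y2 + 39y3
  subject to:
    y1 + 3y3 >= 6
    y2 + 3y3 >= 3
    y1, y2, y3 >= 0

Solving the primal: x* = (12, 1).
  primal value c^T x* = 75.
Solving the dual: y* = (3, 0, 1).
  dual value b^T y* = 75.
Strong duality: c^T x* = b^T y*. Confirmed.

75


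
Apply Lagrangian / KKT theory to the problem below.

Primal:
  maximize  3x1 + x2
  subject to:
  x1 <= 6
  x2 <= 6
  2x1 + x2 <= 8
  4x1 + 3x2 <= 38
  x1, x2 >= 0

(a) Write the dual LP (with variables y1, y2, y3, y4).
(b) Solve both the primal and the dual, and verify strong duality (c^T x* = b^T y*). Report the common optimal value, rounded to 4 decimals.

The standard primal-dual pair for 'max c^T x s.t. A x <= b, x >= 0' is:
  Dual:  min b^T y  s.t.  A^T y >= c,  y >= 0.

So the dual LP is:
  minimize  6y1 + 6y2 + 8y3 + 38y4
  subject to:
    y1 + 2y3 + 4y4 >= 3
    y2 + y3 + 3y4 >= 1
    y1, y2, y3, y4 >= 0

Solving the primal: x* = (4, 0).
  primal value c^T x* = 12.
Solving the dual: y* = (0, 0, 1.5, 0).
  dual value b^T y* = 12.
Strong duality: c^T x* = b^T y*. Confirmed.

12


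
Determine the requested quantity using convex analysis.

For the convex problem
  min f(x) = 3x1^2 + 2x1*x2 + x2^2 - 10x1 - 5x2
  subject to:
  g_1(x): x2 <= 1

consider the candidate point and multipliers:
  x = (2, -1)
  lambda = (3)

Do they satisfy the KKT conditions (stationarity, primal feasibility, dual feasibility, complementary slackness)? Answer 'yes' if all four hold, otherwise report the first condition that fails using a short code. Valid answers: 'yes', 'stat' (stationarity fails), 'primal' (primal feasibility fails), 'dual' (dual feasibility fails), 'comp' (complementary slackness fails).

Gradient of f: grad f(x) = Q x + c = (0, -3)
Constraint values g_i(x) = a_i^T x - b_i:
  g_1((2, -1)) = -2
Stationarity residual: grad f(x) + sum_i lambda_i a_i = (0, 0)
  -> stationarity OK
Primal feasibility (all g_i <= 0): OK
Dual feasibility (all lambda_i >= 0): OK
Complementary slackness (lambda_i * g_i(x) = 0 for all i): FAILS

Verdict: the first failing condition is complementary_slackness -> comp.

comp


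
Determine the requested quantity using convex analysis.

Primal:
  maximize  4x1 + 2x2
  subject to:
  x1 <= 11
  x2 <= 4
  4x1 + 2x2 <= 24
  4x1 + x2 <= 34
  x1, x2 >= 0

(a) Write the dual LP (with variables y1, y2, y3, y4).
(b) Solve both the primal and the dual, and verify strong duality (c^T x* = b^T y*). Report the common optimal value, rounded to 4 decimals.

The standard primal-dual pair for 'max c^T x s.t. A x <= b, x >= 0' is:
  Dual:  min b^T y  s.t.  A^T y >= c,  y >= 0.

So the dual LP is:
  minimize  11y1 + 4y2 + 24y3 + 34y4
  subject to:
    y1 + 4y3 + 4y4 >= 4
    y2 + 2y3 + y4 >= 2
    y1, y2, y3, y4 >= 0

Solving the primal: x* = (6, 0).
  primal value c^T x* = 24.
Solving the dual: y* = (0, 0, 1, 0).
  dual value b^T y* = 24.
Strong duality: c^T x* = b^T y*. Confirmed.

24


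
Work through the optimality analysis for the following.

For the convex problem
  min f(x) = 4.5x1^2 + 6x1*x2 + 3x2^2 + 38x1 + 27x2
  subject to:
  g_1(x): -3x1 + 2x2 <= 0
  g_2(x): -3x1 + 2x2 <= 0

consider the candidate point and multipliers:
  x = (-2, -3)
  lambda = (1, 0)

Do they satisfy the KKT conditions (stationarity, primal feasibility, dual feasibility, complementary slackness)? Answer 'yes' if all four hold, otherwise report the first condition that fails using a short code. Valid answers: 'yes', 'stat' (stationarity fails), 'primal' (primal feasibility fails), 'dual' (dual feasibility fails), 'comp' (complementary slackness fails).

Gradient of f: grad f(x) = Q x + c = (2, -3)
Constraint values g_i(x) = a_i^T x - b_i:
  g_1((-2, -3)) = 0
  g_2((-2, -3)) = 0
Stationarity residual: grad f(x) + sum_i lambda_i a_i = (-1, -1)
  -> stationarity FAILS
Primal feasibility (all g_i <= 0): OK
Dual feasibility (all lambda_i >= 0): OK
Complementary slackness (lambda_i * g_i(x) = 0 for all i): OK

Verdict: the first failing condition is stationarity -> stat.

stat


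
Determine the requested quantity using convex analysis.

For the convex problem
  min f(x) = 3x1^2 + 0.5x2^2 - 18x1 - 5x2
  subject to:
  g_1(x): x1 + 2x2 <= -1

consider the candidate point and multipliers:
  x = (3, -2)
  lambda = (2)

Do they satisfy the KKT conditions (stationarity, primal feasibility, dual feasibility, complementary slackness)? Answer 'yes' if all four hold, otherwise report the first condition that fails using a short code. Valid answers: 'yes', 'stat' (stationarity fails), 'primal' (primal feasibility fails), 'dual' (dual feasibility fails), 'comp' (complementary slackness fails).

Gradient of f: grad f(x) = Q x + c = (0, -7)
Constraint values g_i(x) = a_i^T x - b_i:
  g_1((3, -2)) = 0
Stationarity residual: grad f(x) + sum_i lambda_i a_i = (2, -3)
  -> stationarity FAILS
Primal feasibility (all g_i <= 0): OK
Dual feasibility (all lambda_i >= 0): OK
Complementary slackness (lambda_i * g_i(x) = 0 for all i): OK

Verdict: the first failing condition is stationarity -> stat.

stat


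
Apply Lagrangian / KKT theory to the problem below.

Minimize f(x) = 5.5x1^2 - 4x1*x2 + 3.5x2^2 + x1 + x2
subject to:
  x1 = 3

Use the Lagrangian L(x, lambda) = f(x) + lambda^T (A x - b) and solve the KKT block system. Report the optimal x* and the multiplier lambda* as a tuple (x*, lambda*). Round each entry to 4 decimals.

Form the Lagrangian:
  L(x, lambda) = (1/2) x^T Q x + c^T x + lambda^T (A x - b)
Stationarity (grad_x L = 0): Q x + c + A^T lambda = 0.
Primal feasibility: A x = b.

This gives the KKT block system:
  [ Q   A^T ] [ x     ]   [-c ]
  [ A    0  ] [ lambda ] = [ b ]

Solving the linear system:
  x*      = (3, 1.5714)
  lambda* = (-27.7143)
  f(x*)   = 43.8571

x* = (3, 1.5714), lambda* = (-27.7143)


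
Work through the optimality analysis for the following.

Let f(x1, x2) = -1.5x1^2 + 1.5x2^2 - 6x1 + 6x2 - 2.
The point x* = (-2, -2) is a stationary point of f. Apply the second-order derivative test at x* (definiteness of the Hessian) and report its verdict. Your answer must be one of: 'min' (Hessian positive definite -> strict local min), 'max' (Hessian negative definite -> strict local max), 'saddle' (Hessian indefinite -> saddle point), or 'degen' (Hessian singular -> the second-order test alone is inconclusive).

Compute the Hessian H = grad^2 f:
  H = [[-3, 0], [0, 3]]
Verify stationarity: grad f(x*) = H x* + g = (0, 0).
Eigenvalues of H: -3, 3.
Eigenvalues have mixed signs, so H is indefinite -> x* is a saddle point.

saddle


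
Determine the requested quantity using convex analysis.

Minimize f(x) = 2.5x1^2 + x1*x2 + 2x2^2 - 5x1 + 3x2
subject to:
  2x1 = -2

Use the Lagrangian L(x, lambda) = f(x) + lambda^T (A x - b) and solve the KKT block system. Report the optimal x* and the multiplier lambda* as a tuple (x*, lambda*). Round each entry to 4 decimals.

Form the Lagrangian:
  L(x, lambda) = (1/2) x^T Q x + c^T x + lambda^T (A x - b)
Stationarity (grad_x L = 0): Q x + c + A^T lambda = 0.
Primal feasibility: A x = b.

This gives the KKT block system:
  [ Q   A^T ] [ x     ]   [-c ]
  [ A    0  ] [ lambda ] = [ b ]

Solving the linear system:
  x*      = (-1, -0.5)
  lambda* = (5.25)
  f(x*)   = 7

x* = (-1, -0.5), lambda* = (5.25)


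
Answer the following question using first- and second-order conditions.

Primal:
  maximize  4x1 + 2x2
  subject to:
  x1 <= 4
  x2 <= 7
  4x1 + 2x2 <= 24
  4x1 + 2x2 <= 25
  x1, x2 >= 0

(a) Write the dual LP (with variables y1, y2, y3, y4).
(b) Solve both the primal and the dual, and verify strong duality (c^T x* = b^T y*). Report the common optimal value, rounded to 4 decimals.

The standard primal-dual pair for 'max c^T x s.t. A x <= b, x >= 0' is:
  Dual:  min b^T y  s.t.  A^T y >= c,  y >= 0.

So the dual LP is:
  minimize  4y1 + 7y2 + 24y3 + 25y4
  subject to:
    y1 + 4y3 + 4y4 >= 4
    y2 + 2y3 + 2y4 >= 2
    y1, y2, y3, y4 >= 0

Solving the primal: x* = (2.5, 7).
  primal value c^T x* = 24.
Solving the dual: y* = (0, 0, 1, 0).
  dual value b^T y* = 24.
Strong duality: c^T x* = b^T y*. Confirmed.

24


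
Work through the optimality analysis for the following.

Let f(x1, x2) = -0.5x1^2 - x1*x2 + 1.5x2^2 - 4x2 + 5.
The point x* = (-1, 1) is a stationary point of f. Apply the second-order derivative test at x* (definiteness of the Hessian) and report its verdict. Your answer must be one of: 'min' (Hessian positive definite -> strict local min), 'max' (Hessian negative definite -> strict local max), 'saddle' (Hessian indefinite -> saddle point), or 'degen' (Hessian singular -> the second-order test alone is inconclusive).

Compute the Hessian H = grad^2 f:
  H = [[-1, -1], [-1, 3]]
Verify stationarity: grad f(x*) = H x* + g = (0, 0).
Eigenvalues of H: -1.2361, 3.2361.
Eigenvalues have mixed signs, so H is indefinite -> x* is a saddle point.

saddle


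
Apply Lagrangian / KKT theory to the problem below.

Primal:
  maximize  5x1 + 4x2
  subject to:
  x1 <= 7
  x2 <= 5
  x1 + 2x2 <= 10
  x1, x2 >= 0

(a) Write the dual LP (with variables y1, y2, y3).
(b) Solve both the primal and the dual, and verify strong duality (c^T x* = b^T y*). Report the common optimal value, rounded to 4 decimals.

The standard primal-dual pair for 'max c^T x s.t. A x <= b, x >= 0' is:
  Dual:  min b^T y  s.t.  A^T y >= c,  y >= 0.

So the dual LP is:
  minimize  7y1 + 5y2 + 10y3
  subject to:
    y1 + y3 >= 5
    y2 + 2y3 >= 4
    y1, y2, y3 >= 0

Solving the primal: x* = (7, 1.5).
  primal value c^T x* = 41.
Solving the dual: y* = (3, 0, 2).
  dual value b^T y* = 41.
Strong duality: c^T x* = b^T y*. Confirmed.

41


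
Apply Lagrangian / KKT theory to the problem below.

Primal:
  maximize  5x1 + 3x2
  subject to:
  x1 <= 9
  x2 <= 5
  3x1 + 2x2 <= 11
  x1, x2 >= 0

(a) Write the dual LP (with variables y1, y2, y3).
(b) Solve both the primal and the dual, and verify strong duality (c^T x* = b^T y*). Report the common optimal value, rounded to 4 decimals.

The standard primal-dual pair for 'max c^T x s.t. A x <= b, x >= 0' is:
  Dual:  min b^T y  s.t.  A^T y >= c,  y >= 0.

So the dual LP is:
  minimize  9y1 + 5y2 + 11y3
  subject to:
    y1 + 3y3 >= 5
    y2 + 2y3 >= 3
    y1, y2, y3 >= 0

Solving the primal: x* = (3.6667, 0).
  primal value c^T x* = 18.3333.
Solving the dual: y* = (0, 0, 1.6667).
  dual value b^T y* = 18.3333.
Strong duality: c^T x* = b^T y*. Confirmed.

18.3333


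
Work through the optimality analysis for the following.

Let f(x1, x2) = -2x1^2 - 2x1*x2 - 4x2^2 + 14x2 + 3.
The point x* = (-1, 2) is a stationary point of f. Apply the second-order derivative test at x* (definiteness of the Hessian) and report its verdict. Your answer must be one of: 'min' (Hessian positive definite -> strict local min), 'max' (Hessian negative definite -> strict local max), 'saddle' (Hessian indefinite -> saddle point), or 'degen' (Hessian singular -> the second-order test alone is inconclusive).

Compute the Hessian H = grad^2 f:
  H = [[-4, -2], [-2, -8]]
Verify stationarity: grad f(x*) = H x* + g = (0, 0).
Eigenvalues of H: -8.8284, -3.1716.
Both eigenvalues < 0, so H is negative definite -> x* is a strict local max.

max


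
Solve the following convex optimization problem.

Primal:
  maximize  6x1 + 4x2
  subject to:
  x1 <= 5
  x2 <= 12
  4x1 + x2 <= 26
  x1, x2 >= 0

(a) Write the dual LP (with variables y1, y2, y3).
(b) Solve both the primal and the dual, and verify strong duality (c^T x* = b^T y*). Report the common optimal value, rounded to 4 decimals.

The standard primal-dual pair for 'max c^T x s.t. A x <= b, x >= 0' is:
  Dual:  min b^T y  s.t.  A^T y >= c,  y >= 0.

So the dual LP is:
  minimize  5y1 + 12y2 + 26y3
  subject to:
    y1 + 4y3 >= 6
    y2 + y3 >= 4
    y1, y2, y3 >= 0

Solving the primal: x* = (3.5, 12).
  primal value c^T x* = 69.
Solving the dual: y* = (0, 2.5, 1.5).
  dual value b^T y* = 69.
Strong duality: c^T x* = b^T y*. Confirmed.

69


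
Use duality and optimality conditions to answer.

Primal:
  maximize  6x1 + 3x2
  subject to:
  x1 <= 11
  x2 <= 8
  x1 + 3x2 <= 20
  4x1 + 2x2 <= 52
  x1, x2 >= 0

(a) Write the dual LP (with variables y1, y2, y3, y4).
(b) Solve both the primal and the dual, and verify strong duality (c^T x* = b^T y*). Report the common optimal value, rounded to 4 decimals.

The standard primal-dual pair for 'max c^T x s.t. A x <= b, x >= 0' is:
  Dual:  min b^T y  s.t.  A^T y >= c,  y >= 0.

So the dual LP is:
  minimize  11y1 + 8y2 + 20y3 + 52y4
  subject to:
    y1 + y3 + 4y4 >= 6
    y2 + 3y3 + 2y4 >= 3
    y1, y2, y3, y4 >= 0

Solving the primal: x* = (11, 3).
  primal value c^T x* = 75.
Solving the dual: y* = (5, 0, 1, 0).
  dual value b^T y* = 75.
Strong duality: c^T x* = b^T y*. Confirmed.

75


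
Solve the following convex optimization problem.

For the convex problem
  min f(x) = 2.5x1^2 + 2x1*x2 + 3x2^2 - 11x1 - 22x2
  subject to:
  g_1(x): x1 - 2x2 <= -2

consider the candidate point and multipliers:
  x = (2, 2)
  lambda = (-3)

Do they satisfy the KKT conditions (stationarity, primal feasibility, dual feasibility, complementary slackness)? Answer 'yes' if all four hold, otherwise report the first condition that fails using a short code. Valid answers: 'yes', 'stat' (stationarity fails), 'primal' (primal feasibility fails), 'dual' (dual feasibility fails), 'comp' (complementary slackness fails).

Gradient of f: grad f(x) = Q x + c = (3, -6)
Constraint values g_i(x) = a_i^T x - b_i:
  g_1((2, 2)) = 0
Stationarity residual: grad f(x) + sum_i lambda_i a_i = (0, 0)
  -> stationarity OK
Primal feasibility (all g_i <= 0): OK
Dual feasibility (all lambda_i >= 0): FAILS
Complementary slackness (lambda_i * g_i(x) = 0 for all i): OK

Verdict: the first failing condition is dual_feasibility -> dual.

dual


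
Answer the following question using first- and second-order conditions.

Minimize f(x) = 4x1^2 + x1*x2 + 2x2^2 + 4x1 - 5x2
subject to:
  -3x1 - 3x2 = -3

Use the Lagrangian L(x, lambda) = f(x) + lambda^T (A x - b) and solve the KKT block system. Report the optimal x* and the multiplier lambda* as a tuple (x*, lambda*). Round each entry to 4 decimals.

Form the Lagrangian:
  L(x, lambda) = (1/2) x^T Q x + c^T x + lambda^T (A x - b)
Stationarity (grad_x L = 0): Q x + c + A^T lambda = 0.
Primal feasibility: A x = b.

This gives the KKT block system:
  [ Q   A^T ] [ x     ]   [-c ]
  [ A    0  ] [ lambda ] = [ b ]

Solving the linear system:
  x*      = (-0.6, 1.6)
  lambda* = (0.2667)
  f(x*)   = -4.8

x* = (-0.6, 1.6), lambda* = (0.2667)


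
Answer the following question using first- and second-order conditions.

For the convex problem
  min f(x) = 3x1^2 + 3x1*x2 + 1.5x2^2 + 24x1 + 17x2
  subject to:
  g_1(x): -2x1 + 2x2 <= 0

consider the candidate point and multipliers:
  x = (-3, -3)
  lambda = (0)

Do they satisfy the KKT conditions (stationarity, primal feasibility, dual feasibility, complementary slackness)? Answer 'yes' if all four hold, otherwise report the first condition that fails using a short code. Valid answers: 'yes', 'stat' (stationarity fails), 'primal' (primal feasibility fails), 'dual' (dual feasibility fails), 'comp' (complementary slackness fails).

Gradient of f: grad f(x) = Q x + c = (-3, -1)
Constraint values g_i(x) = a_i^T x - b_i:
  g_1((-3, -3)) = 0
Stationarity residual: grad f(x) + sum_i lambda_i a_i = (-3, -1)
  -> stationarity FAILS
Primal feasibility (all g_i <= 0): OK
Dual feasibility (all lambda_i >= 0): OK
Complementary slackness (lambda_i * g_i(x) = 0 for all i): OK

Verdict: the first failing condition is stationarity -> stat.

stat


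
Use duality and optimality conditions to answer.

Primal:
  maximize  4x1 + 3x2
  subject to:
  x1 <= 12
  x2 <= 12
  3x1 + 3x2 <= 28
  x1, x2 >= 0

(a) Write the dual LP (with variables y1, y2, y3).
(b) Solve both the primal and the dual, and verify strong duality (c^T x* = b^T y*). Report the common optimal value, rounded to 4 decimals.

The standard primal-dual pair for 'max c^T x s.t. A x <= b, x >= 0' is:
  Dual:  min b^T y  s.t.  A^T y >= c,  y >= 0.

So the dual LP is:
  minimize  12y1 + 12y2 + 28y3
  subject to:
    y1 + 3y3 >= 4
    y2 + 3y3 >= 3
    y1, y2, y3 >= 0

Solving the primal: x* = (9.3333, 0).
  primal value c^T x* = 37.3333.
Solving the dual: y* = (0, 0, 1.3333).
  dual value b^T y* = 37.3333.
Strong duality: c^T x* = b^T y*. Confirmed.

37.3333


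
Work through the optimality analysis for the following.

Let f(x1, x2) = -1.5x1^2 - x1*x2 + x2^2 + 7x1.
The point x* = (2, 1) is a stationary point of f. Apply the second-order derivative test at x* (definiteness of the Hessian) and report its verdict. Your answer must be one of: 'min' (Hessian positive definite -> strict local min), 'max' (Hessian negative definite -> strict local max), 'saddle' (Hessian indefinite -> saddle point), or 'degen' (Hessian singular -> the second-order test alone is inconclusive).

Compute the Hessian H = grad^2 f:
  H = [[-3, -1], [-1, 2]]
Verify stationarity: grad f(x*) = H x* + g = (0, 0).
Eigenvalues of H: -3.1926, 2.1926.
Eigenvalues have mixed signs, so H is indefinite -> x* is a saddle point.

saddle


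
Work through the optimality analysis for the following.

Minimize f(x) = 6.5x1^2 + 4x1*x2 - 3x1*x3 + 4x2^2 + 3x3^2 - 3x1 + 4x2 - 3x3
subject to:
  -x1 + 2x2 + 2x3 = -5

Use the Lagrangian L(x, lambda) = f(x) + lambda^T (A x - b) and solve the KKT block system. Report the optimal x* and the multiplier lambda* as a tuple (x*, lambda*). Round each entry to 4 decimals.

Form the Lagrangian:
  L(x, lambda) = (1/2) x^T Q x + c^T x + lambda^T (A x - b)
Stationarity (grad_x L = 0): Q x + c + A^T lambda = 0.
Primal feasibility: A x = b.

This gives the KKT block system:
  [ Q   A^T ] [ x     ]   [-c ]
  [ A    0  ] [ lambda ] = [ b ]

Solving the linear system:
  x*      = (1.0414, -1.869, -0.1103)
  lambda* = (3.3931)
  f(x*)   = 3.3483

x* = (1.0414, -1.869, -0.1103), lambda* = (3.3931)


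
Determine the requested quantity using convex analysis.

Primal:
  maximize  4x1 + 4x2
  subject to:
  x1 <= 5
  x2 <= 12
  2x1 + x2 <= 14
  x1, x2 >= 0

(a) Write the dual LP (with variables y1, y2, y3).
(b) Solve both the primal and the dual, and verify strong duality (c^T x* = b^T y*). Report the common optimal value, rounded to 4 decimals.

The standard primal-dual pair for 'max c^T x s.t. A x <= b, x >= 0' is:
  Dual:  min b^T y  s.t.  A^T y >= c,  y >= 0.

So the dual LP is:
  minimize  5y1 + 12y2 + 14y3
  subject to:
    y1 + 2y3 >= 4
    y2 + y3 >= 4
    y1, y2, y3 >= 0

Solving the primal: x* = (1, 12).
  primal value c^T x* = 52.
Solving the dual: y* = (0, 2, 2).
  dual value b^T y* = 52.
Strong duality: c^T x* = b^T y*. Confirmed.

52


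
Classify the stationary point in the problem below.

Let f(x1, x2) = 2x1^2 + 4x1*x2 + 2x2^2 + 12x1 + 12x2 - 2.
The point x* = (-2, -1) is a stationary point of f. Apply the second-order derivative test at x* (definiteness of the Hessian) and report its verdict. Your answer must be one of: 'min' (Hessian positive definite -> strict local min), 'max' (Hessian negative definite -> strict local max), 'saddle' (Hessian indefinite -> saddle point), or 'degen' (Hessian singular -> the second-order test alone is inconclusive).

Compute the Hessian H = grad^2 f:
  H = [[4, 4], [4, 4]]
Verify stationarity: grad f(x*) = H x* + g = (0, 0).
Eigenvalues of H: 0, 8.
H has a zero eigenvalue (singular; positive semidefinite but not definite), so H is neither positive definite, negative definite, nor indefinite. The second-order test alone is inconclusive -> degen.
(Indeed, f is constant along the null direction of H through x*, so x* is not a strict local extremum.)

degen


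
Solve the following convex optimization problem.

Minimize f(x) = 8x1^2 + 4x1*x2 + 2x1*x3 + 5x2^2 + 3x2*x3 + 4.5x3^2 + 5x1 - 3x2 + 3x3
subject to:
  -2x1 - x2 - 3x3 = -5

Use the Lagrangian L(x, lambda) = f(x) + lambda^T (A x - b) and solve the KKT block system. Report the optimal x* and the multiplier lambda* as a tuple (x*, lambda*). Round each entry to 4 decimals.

Form the Lagrangian:
  L(x, lambda) = (1/2) x^T Q x + c^T x + lambda^T (A x - b)
Stationarity (grad_x L = 0): Q x + c + A^T lambda = 0.
Primal feasibility: A x = b.

This gives the KKT block system:
  [ Q   A^T ] [ x     ]   [-c ]
  [ A    0  ] [ lambda ] = [ b ]

Solving the linear system:
  x*      = (0.1357, 0.3942, 1.4448)
  lambda* = (5.819)
  f(x*)   = 16.4628

x* = (0.1357, 0.3942, 1.4448), lambda* = (5.819)


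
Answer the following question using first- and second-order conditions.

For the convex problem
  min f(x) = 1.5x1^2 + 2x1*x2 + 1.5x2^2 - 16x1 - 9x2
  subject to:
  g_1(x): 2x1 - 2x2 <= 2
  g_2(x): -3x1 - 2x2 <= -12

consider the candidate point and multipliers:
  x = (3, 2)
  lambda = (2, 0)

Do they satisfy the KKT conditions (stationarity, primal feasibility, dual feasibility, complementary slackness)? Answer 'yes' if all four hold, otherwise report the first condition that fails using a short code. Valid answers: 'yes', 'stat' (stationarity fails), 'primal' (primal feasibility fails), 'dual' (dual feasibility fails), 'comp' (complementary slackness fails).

Gradient of f: grad f(x) = Q x + c = (-3, 3)
Constraint values g_i(x) = a_i^T x - b_i:
  g_1((3, 2)) = 0
  g_2((3, 2)) = -1
Stationarity residual: grad f(x) + sum_i lambda_i a_i = (1, -1)
  -> stationarity FAILS
Primal feasibility (all g_i <= 0): OK
Dual feasibility (all lambda_i >= 0): OK
Complementary slackness (lambda_i * g_i(x) = 0 for all i): OK

Verdict: the first failing condition is stationarity -> stat.

stat


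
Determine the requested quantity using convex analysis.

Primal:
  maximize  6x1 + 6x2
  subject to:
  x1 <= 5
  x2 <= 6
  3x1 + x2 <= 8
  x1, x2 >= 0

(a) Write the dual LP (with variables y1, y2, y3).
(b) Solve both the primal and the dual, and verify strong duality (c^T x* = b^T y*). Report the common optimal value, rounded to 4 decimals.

The standard primal-dual pair for 'max c^T x s.t. A x <= b, x >= 0' is:
  Dual:  min b^T y  s.t.  A^T y >= c,  y >= 0.

So the dual LP is:
  minimize  5y1 + 6y2 + 8y3
  subject to:
    y1 + 3y3 >= 6
    y2 + y3 >= 6
    y1, y2, y3 >= 0

Solving the primal: x* = (0.6667, 6).
  primal value c^T x* = 40.
Solving the dual: y* = (0, 4, 2).
  dual value b^T y* = 40.
Strong duality: c^T x* = b^T y*. Confirmed.

40


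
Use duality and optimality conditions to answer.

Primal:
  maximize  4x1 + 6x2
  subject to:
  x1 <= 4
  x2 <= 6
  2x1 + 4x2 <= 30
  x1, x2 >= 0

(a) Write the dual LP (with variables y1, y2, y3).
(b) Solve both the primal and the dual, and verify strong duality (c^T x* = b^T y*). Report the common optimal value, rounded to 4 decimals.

The standard primal-dual pair for 'max c^T x s.t. A x <= b, x >= 0' is:
  Dual:  min b^T y  s.t.  A^T y >= c,  y >= 0.

So the dual LP is:
  minimize  4y1 + 6y2 + 30y3
  subject to:
    y1 + 2y3 >= 4
    y2 + 4y3 >= 6
    y1, y2, y3 >= 0

Solving the primal: x* = (4, 5.5).
  primal value c^T x* = 49.
Solving the dual: y* = (1, 0, 1.5).
  dual value b^T y* = 49.
Strong duality: c^T x* = b^T y*. Confirmed.

49


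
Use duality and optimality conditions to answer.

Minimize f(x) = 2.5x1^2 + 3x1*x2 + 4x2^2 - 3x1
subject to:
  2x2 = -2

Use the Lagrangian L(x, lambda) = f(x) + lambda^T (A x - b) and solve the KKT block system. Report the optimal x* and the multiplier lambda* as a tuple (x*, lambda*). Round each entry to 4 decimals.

Form the Lagrangian:
  L(x, lambda) = (1/2) x^T Q x + c^T x + lambda^T (A x - b)
Stationarity (grad_x L = 0): Q x + c + A^T lambda = 0.
Primal feasibility: A x = b.

This gives the KKT block system:
  [ Q   A^T ] [ x     ]   [-c ]
  [ A    0  ] [ lambda ] = [ b ]

Solving the linear system:
  x*      = (1.2, -1)
  lambda* = (2.2)
  f(x*)   = 0.4

x* = (1.2, -1), lambda* = (2.2)


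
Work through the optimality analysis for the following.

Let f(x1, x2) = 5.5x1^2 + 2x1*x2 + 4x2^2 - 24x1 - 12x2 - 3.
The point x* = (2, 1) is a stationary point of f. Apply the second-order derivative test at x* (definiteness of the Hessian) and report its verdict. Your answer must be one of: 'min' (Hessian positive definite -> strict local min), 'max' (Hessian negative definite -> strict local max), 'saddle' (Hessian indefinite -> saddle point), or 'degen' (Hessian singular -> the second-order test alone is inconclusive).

Compute the Hessian H = grad^2 f:
  H = [[11, 2], [2, 8]]
Verify stationarity: grad f(x*) = H x* + g = (0, 0).
Eigenvalues of H: 7, 12.
Both eigenvalues > 0, so H is positive definite -> x* is a strict local min.

min


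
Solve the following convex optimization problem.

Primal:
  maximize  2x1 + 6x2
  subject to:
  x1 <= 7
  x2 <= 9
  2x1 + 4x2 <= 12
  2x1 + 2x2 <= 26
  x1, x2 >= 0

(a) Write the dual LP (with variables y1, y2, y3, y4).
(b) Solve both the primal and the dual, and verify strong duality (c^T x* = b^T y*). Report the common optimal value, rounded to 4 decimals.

The standard primal-dual pair for 'max c^T x s.t. A x <= b, x >= 0' is:
  Dual:  min b^T y  s.t.  A^T y >= c,  y >= 0.

So the dual LP is:
  minimize  7y1 + 9y2 + 12y3 + 26y4
  subject to:
    y1 + 2y3 + 2y4 >= 2
    y2 + 4y3 + 2y4 >= 6
    y1, y2, y3, y4 >= 0

Solving the primal: x* = (0, 3).
  primal value c^T x* = 18.
Solving the dual: y* = (0, 0, 1.5, 0).
  dual value b^T y* = 18.
Strong duality: c^T x* = b^T y*. Confirmed.

18


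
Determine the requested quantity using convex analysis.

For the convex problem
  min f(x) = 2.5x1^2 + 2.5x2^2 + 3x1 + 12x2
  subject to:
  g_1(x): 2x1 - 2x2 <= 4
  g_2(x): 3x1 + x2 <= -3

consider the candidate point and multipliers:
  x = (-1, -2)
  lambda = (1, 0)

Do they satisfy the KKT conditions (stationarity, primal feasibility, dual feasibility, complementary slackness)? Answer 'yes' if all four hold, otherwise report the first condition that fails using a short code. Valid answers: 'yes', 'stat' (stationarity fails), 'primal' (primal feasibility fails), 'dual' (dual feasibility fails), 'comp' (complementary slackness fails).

Gradient of f: grad f(x) = Q x + c = (-2, 2)
Constraint values g_i(x) = a_i^T x - b_i:
  g_1((-1, -2)) = -2
  g_2((-1, -2)) = -2
Stationarity residual: grad f(x) + sum_i lambda_i a_i = (0, 0)
  -> stationarity OK
Primal feasibility (all g_i <= 0): OK
Dual feasibility (all lambda_i >= 0): OK
Complementary slackness (lambda_i * g_i(x) = 0 for all i): FAILS

Verdict: the first failing condition is complementary_slackness -> comp.

comp


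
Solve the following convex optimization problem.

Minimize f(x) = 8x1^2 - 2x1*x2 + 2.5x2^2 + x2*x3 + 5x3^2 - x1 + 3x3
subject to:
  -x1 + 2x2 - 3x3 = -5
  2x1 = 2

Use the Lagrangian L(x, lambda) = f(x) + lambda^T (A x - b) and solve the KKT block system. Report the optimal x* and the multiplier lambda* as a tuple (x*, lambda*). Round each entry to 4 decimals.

Form the Lagrangian:
  L(x, lambda) = (1/2) x^T Q x + c^T x + lambda^T (A x - b)
Stationarity (grad_x L = 0): Q x + c + A^T lambda = 0.
Primal feasibility: A x = b.

This gives the KKT block system:
  [ Q   A^T ] [ x     ]   [-c ]
  [ A    0  ] [ lambda ] = [ b ]

Solving the linear system:
  x*      = (1, -0.9485, 0.701)
  lambda* = (3.0206, -6.9381)
  f(x*)   = 15.0412

x* = (1, -0.9485, 0.701), lambda* = (3.0206, -6.9381)


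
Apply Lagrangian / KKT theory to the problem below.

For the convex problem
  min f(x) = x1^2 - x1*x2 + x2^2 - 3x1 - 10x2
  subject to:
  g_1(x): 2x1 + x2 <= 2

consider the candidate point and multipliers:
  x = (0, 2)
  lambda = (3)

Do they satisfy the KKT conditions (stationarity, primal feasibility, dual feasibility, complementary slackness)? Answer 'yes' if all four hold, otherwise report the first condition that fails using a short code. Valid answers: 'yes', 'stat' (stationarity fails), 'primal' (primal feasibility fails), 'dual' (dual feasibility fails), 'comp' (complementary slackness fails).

Gradient of f: grad f(x) = Q x + c = (-5, -6)
Constraint values g_i(x) = a_i^T x - b_i:
  g_1((0, 2)) = 0
Stationarity residual: grad f(x) + sum_i lambda_i a_i = (1, -3)
  -> stationarity FAILS
Primal feasibility (all g_i <= 0): OK
Dual feasibility (all lambda_i >= 0): OK
Complementary slackness (lambda_i * g_i(x) = 0 for all i): OK

Verdict: the first failing condition is stationarity -> stat.

stat


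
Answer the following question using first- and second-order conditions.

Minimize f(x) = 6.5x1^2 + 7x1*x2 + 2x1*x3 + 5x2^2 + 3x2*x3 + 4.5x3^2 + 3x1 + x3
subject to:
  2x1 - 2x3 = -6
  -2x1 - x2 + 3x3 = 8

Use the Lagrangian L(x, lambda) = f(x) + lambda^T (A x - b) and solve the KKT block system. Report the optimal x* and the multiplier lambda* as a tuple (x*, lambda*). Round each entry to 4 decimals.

Form the Lagrangian:
  L(x, lambda) = (1/2) x^T Q x + c^T x + lambda^T (A x - b)
Stationarity (grad_x L = 0): Q x + c + A^T lambda = 0.
Primal feasibility: A x = b.

This gives the KKT block system:
  [ Q   A^T ] [ x     ]   [-c ]
  [ A    0  ] [ lambda ] = [ b ]

Solving the linear system:
  x*      = (-1.1786, -0.1786, 1.8214)
  lambda* = (0.3929, -4.5714)
  f(x*)   = 18.6071

x* = (-1.1786, -0.1786, 1.8214), lambda* = (0.3929, -4.5714)


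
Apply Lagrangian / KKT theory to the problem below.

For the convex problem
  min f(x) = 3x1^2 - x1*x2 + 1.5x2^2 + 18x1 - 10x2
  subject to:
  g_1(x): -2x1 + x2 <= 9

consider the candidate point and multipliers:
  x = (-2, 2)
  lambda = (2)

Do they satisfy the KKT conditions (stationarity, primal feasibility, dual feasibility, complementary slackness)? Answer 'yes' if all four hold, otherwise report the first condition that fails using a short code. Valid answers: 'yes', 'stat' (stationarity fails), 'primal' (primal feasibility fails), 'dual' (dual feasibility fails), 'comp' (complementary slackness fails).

Gradient of f: grad f(x) = Q x + c = (4, -2)
Constraint values g_i(x) = a_i^T x - b_i:
  g_1((-2, 2)) = -3
Stationarity residual: grad f(x) + sum_i lambda_i a_i = (0, 0)
  -> stationarity OK
Primal feasibility (all g_i <= 0): OK
Dual feasibility (all lambda_i >= 0): OK
Complementary slackness (lambda_i * g_i(x) = 0 for all i): FAILS

Verdict: the first failing condition is complementary_slackness -> comp.

comp


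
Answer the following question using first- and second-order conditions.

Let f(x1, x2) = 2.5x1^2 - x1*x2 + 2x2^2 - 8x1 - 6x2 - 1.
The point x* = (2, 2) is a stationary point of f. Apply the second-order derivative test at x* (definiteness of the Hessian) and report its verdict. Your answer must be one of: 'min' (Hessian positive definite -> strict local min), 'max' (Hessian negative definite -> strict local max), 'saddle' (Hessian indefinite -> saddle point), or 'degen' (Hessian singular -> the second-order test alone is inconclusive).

Compute the Hessian H = grad^2 f:
  H = [[5, -1], [-1, 4]]
Verify stationarity: grad f(x*) = H x* + g = (0, 0).
Eigenvalues of H: 3.382, 5.618.
Both eigenvalues > 0, so H is positive definite -> x* is a strict local min.

min


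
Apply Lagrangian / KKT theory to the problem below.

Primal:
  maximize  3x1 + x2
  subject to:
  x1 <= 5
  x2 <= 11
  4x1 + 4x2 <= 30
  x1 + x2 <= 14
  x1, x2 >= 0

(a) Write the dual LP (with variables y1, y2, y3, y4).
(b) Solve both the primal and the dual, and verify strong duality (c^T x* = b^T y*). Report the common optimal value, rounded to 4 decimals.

The standard primal-dual pair for 'max c^T x s.t. A x <= b, x >= 0' is:
  Dual:  min b^T y  s.t.  A^T y >= c,  y >= 0.

So the dual LP is:
  minimize  5y1 + 11y2 + 30y3 + 14y4
  subject to:
    y1 + 4y3 + y4 >= 3
    y2 + 4y3 + y4 >= 1
    y1, y2, y3, y4 >= 0

Solving the primal: x* = (5, 2.5).
  primal value c^T x* = 17.5.
Solving the dual: y* = (2, 0, 0.25, 0).
  dual value b^T y* = 17.5.
Strong duality: c^T x* = b^T y*. Confirmed.

17.5


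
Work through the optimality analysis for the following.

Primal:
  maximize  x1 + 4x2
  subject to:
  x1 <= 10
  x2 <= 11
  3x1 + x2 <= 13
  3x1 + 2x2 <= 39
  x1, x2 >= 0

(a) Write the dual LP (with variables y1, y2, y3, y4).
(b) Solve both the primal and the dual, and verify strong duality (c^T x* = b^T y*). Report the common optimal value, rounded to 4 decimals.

The standard primal-dual pair for 'max c^T x s.t. A x <= b, x >= 0' is:
  Dual:  min b^T y  s.t.  A^T y >= c,  y >= 0.

So the dual LP is:
  minimize  10y1 + 11y2 + 13y3 + 39y4
  subject to:
    y1 + 3y3 + 3y4 >= 1
    y2 + y3 + 2y4 >= 4
    y1, y2, y3, y4 >= 0

Solving the primal: x* = (0.6667, 11).
  primal value c^T x* = 44.6667.
Solving the dual: y* = (0, 3.6667, 0.3333, 0).
  dual value b^T y* = 44.6667.
Strong duality: c^T x* = b^T y*. Confirmed.

44.6667


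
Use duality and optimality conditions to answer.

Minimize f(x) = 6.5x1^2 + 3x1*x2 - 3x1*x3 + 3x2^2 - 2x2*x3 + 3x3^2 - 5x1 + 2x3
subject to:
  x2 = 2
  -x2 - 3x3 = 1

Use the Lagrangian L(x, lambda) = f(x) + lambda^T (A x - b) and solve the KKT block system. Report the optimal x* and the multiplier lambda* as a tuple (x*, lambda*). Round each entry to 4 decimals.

Form the Lagrangian:
  L(x, lambda) = (1/2) x^T Q x + c^T x + lambda^T (A x - b)
Stationarity (grad_x L = 0): Q x + c + A^T lambda = 0.
Primal feasibility: A x = b.

This gives the KKT block system:
  [ Q   A^T ] [ x     ]   [-c ]
  [ A    0  ] [ lambda ] = [ b ]

Solving the linear system:
  x*      = (-0.3077, 2, -1)
  lambda* = (-15.4359, -2.359)
  f(x*)   = 16.3846

x* = (-0.3077, 2, -1), lambda* = (-15.4359, -2.359)


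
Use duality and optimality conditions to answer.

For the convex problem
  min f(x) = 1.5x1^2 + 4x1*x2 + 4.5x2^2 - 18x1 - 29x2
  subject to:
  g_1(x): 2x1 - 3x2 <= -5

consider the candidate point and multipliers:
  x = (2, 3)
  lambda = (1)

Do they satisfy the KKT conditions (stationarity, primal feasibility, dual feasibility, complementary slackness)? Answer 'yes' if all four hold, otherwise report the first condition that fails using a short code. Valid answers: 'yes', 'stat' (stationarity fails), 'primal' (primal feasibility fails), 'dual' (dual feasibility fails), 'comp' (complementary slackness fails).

Gradient of f: grad f(x) = Q x + c = (0, 6)
Constraint values g_i(x) = a_i^T x - b_i:
  g_1((2, 3)) = 0
Stationarity residual: grad f(x) + sum_i lambda_i a_i = (2, 3)
  -> stationarity FAILS
Primal feasibility (all g_i <= 0): OK
Dual feasibility (all lambda_i >= 0): OK
Complementary slackness (lambda_i * g_i(x) = 0 for all i): OK

Verdict: the first failing condition is stationarity -> stat.

stat
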